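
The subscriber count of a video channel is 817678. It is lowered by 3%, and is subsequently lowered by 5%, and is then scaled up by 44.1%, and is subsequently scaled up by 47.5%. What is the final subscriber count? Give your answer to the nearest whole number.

Each change multiplies by a factor: 0.97 × 0.95 × 1.441 × 1.475 = 1.9586252125.
817678 × 1.9586252125 = 1601524.746506575 ≈ 1601525.

1601525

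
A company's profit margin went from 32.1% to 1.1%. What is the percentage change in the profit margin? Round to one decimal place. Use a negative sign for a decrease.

-96.6%

The change is 1.1 − 32.1 = -31.0 percentage points.
Relative to the original 32.1%, that is -31.0 ÷ 32.1 ≈ -96.6%.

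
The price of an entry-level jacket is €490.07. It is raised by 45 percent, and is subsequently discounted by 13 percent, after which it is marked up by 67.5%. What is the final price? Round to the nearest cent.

Apply the 45% increase: €490.07 × 1.45 = €710.6015.
After the 13% decrease: €710.6015 × 0.87 = €618.223305.
Apply the 67.5% increase: €618.223305 × 1.675 = €1035.524035875 ≈ €1035.52.

€1035.52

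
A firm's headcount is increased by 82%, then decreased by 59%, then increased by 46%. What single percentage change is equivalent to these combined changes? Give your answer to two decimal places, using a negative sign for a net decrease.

The combined multiplier is 1.82 × 0.41 × 1.46 = 1.089452.
That corresponds to an increase of 8.95%.

8.95%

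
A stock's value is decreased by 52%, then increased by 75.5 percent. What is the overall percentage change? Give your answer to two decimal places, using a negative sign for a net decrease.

A 52% decrease multiplies by 0.48.
Then a 75.5% increase: 0.48 × 1.755 = 0.8424.
Overall factor 0.8424, i.e. -15.76%.

-15.76%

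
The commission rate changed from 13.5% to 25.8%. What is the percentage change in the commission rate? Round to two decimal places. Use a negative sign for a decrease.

The change is 25.8 − 13.5 = 12.3 percentage points.
Relative to the original 13.5%, that is 12.3 ÷ 13.5 ≈ 91.11%.

91.11%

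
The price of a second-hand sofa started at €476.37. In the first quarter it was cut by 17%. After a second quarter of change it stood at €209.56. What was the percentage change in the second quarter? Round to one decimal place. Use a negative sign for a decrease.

After the first quarter: €476.37 × 0.83 = €395.3871.
Second-quarter multiplier: €209.56 ÷ €395.3871 ≈ 0.53001.
That is a change of -47.0%.

-47.0%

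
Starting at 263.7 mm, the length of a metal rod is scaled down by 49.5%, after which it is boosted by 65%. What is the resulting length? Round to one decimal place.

Each change multiplies by a factor: 0.505 × 1.65 = 0.83325.
263.7 × 0.83325 = 219.728025 ≈ 219.7.

219.7 mm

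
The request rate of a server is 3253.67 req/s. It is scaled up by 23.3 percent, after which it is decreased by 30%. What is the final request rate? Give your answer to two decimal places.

2808.24 req/s

Each change multiplies by a factor: 1.233 × 0.7 = 0.8631.
3253.67 × 0.8631 = 2808.242577 ≈ 2808.24.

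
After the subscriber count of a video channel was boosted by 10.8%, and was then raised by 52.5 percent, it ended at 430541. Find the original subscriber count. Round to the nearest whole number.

The overall multiplier applied was 1.108 × 1.525 = 1.6897.
So the original subscriber count was 430541 ÷ 1.6897 ≈ 254803.

254803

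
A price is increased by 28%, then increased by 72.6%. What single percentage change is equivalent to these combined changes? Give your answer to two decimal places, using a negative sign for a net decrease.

The combined multiplier is 1.28 × 1.726 = 2.20928.
That corresponds to an increase of 120.93%.

120.93%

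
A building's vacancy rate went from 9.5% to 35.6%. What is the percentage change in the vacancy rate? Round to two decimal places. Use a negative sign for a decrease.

The change is 35.6 − 9.5 = 26.1 percentage points.
Relative to the original 9.5%, that is 26.1 ÷ 9.5 ≈ 274.74%.

274.74%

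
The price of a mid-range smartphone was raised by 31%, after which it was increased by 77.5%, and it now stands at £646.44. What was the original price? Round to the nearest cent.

The overall multiplier applied was 1.31 × 1.775 = 2.32525.
So the original price was £646.44 ÷ 2.32525 ≈ £278.01.

£278.01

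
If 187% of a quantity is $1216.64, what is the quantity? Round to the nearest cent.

$650.61

$1216.64 ÷ 1.87 ≈ $650.61.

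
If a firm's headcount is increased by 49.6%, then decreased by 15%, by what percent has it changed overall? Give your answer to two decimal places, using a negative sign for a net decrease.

27.16%

A 49.6% increase multiplies by 1.496.
Then a 15% decrease: 1.496 × 0.85 = 1.2716.
Overall factor 1.2716, i.e. 27.16%.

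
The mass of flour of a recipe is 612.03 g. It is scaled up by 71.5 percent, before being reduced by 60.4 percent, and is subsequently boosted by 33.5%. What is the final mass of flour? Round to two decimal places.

554.90 g

After the 71.5% increase: 612.03 × 1.715 = 1049.63145.
After the 60.4% decrease: 1049.63145 × 0.396 = 415.6540542.
After the 33.5% increase: 415.6540542 × 1.335 = 554.898162357 ≈ 554.90.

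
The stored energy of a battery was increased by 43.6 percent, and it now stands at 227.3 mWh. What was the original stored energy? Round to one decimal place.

158.3 mWh

The overall multiplier applied was 1.436.
So the original stored energy was 227.3 ÷ 1.436 ≈ 158.3 mWh.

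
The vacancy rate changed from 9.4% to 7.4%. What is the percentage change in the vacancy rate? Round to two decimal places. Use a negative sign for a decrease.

The change is 7.4 − 9.4 = -2.0 percentage points.
Relative to the original 9.4%, that is -2.0 ÷ 9.4 ≈ -21.28%.

-21.28%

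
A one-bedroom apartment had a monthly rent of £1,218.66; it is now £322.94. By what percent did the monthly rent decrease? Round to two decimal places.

73.50%

Change: £322.94 − £1,218.66 = -£895.72.
Relative to the original: -£895.72 ÷ £1,218.66 ≈ -73.50%.
So the monthly rent decreased by 73.50%.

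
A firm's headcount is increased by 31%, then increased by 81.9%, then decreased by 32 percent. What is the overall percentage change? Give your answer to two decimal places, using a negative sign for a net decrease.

The combined multiplier is 1.31 × 1.819 × 0.68 = 1.6203652.
That corresponds to an increase of 62.04%.

62.04%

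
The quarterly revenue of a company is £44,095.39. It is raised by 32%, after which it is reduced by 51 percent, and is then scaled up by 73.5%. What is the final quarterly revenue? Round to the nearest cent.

£49,483.76

32% increase: £44,095.39 × 1.32 = £58205.9148.
After the 51% decrease: £58205.9148 × 0.49 = £28520.898252.
73.5% increase: £28520.898252 × 1.735 = £49483.75846722 ≈ £49,483.76.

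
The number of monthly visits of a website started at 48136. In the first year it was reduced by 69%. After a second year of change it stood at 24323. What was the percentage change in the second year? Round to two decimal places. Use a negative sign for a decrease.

After the first year: 48136 × 0.31 = 14922.16.
Second-year multiplier: 24323 ÷ 14922.16 ≈ 1.629992.
That is a change of 63.00%.

63.00%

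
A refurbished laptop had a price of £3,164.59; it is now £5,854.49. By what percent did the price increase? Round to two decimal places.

Change: £5,854.49 − £3,164.59 = £2,689.90.
Relative to the original: £2,689.90 ÷ £3,164.59 ≈ 85.00%.
So the price increased by 85.00%.

85.00%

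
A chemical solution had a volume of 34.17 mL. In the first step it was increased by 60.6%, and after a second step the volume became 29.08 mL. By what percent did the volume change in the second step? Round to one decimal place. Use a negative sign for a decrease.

After the first step: 34.17 × 1.606 = 54.87702.
Second-step multiplier: 29.08 ÷ 54.87702 ≈ 0.52991.
That is a change of -47.0%.

-47.0%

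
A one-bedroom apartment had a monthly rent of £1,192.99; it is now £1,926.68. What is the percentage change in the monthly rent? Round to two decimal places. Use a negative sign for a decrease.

61.50%

Change: £1,926.68 − £1,192.99 = £733.69.
Relative to the original: £733.69 ÷ £1,192.99 ≈ 61.50%.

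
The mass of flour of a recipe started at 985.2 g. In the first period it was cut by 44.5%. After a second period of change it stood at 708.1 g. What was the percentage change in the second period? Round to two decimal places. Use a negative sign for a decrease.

After the first period: 985.2 × 0.555 = 546.786.
Second-period multiplier: 708.1 ÷ 546.786 ≈ 1.295022.
That is a change of 29.50%.

29.50%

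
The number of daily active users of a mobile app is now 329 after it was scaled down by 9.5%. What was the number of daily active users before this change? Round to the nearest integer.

The overall multiplier applied was 0.905.
So the original number of daily active users was 329 ÷ 0.905 ≈ 364.

364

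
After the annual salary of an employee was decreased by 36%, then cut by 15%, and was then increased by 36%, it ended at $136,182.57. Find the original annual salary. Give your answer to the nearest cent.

The overall multiplier applied was 0.64 × 0.85 × 1.36 = 0.73984.
So the original annual salary was $136,182.57 ÷ 0.73984 ≈ $184,070.30.

$184,070.30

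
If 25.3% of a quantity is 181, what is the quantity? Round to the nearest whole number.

181 ÷ 0.253 ≈ 715.

715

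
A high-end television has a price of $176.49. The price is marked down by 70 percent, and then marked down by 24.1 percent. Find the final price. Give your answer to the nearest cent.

Each change multiplies by a factor: 0.3 × 0.759 = 0.2277.
$176.49 × 0.2277 = $40.186773 ≈ $40.19.

$40.19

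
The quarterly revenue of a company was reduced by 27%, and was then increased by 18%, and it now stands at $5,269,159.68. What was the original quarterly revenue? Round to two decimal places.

The overall multiplier applied was 0.73 × 1.18 = 0.8614.
So the original quarterly revenue was $5,269,159.68 ÷ 0.8614 ≈ $6,116,972.00.

$6,116,972.00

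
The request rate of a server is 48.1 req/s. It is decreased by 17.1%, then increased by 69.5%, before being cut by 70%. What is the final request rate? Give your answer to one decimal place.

20.3 req/s

17.1% decrease: 48.1 × 0.829 = 39.8749.
Apply the 69.5% increase: 39.8749 × 1.695 = 67.5879555.
After the 70% decrease: 67.5879555 × 0.3 = 20.27638665 ≈ 20.3.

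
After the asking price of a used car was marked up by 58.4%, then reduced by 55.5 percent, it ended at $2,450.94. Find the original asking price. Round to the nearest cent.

$3,477.10

Undoing the 55.5% decrease: $2,450.94 ÷ 0.445 ≈ $5507.730337.
Undoing the 58.4% increase: $5507.730337 ÷ 1.584 ≈ $3,477.10.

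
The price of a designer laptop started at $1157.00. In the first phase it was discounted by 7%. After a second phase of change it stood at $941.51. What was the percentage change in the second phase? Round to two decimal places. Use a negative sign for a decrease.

-12.50%

After the first phase: $1157.00 × 0.93 = $1076.01.
Second-phase multiplier: $941.51 ÷ $1076.01 ≈ 0.875001.
That is a change of -12.50%.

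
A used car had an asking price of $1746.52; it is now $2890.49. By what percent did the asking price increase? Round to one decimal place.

65.5%

Change: $2890.49 − $1746.52 = $1143.97.
Relative to the original: $1143.97 ÷ $1746.52 ≈ 65.5%.
So the asking price increased by 65.5%.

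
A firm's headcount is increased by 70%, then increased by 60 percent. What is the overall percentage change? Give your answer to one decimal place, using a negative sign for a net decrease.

The combined multiplier is 1.7 × 1.6 = 2.72.
That corresponds to an increase of 172.0%.

172.0%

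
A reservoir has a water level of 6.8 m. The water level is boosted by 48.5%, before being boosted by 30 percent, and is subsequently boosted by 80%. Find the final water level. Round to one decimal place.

23.6 m

Apply the 48.5% increase: 6.8 × 1.485 = 10.098.
Apply the 30% increase: 10.098 × 1.3 = 13.1274.
After the 80% increase: 13.1274 × 1.8 = 23.62932 ≈ 23.6.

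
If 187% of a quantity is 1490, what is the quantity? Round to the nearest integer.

797

1490 ÷ 1.87 ≈ 797.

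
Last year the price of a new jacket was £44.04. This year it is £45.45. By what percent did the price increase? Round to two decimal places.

3.20%

Change: £45.45 − £44.04 = £1.41.
Relative to the original: £1.41 ÷ £44.04 ≈ 3.20%.
So the price increased by 3.20%.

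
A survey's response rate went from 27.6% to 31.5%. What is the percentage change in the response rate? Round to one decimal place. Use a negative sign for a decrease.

14.1%

The change is 31.5 − 27.6 = 3.9 percentage points.
Relative to the original 27.6%, that is 3.9 ÷ 27.6 ≈ 14.1%.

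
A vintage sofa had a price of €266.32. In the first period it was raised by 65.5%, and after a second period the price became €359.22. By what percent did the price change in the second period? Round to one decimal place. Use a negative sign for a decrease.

-18.5%

After the first period: €266.32 × 1.655 = €440.7596.
Second-period multiplier: €359.22 ÷ €440.7596 ≈ 0.815.
That is a change of -18.5%.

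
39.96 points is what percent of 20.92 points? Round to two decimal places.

39.96 points ÷ 20.92 points ≈ 191.01%.

191.01%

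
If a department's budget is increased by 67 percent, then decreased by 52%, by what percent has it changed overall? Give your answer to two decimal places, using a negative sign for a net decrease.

-19.84%

The combined multiplier is 1.67 × 0.48 = 0.8016.
That corresponds to a decrease of 19.84%.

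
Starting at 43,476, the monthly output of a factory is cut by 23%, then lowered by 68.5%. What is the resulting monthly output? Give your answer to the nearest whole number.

10,545

23% decrease: 43,476 × 0.77 = 33476.52.
68.5% decrease: 33476.52 × 0.315 = 10545.1038 ≈ 10,545.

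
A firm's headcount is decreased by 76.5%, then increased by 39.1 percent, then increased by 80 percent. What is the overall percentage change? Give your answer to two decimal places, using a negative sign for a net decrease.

-41.16%

A 76.5% decrease multiplies by 0.235.
Then a 39.1% increase: 0.235 × 1.391 = 0.326885.
Then an 80% increase: 0.326885 × 1.8 = 0.588393.
Overall factor 0.588393, i.e. -41.16%.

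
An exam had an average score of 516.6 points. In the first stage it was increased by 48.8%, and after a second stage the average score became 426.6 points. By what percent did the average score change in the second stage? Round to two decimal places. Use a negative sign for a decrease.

After the first stage: 516.6 × 1.488 = 768.7008.
Second-stage multiplier: 426.6 ÷ 768.7008 ≈ 0.554962.
That is a change of -44.50%.

-44.50%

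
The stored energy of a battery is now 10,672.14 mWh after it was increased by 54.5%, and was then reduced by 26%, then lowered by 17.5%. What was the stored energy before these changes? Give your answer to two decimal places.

The overall multiplier applied was 1.545 × 0.74 × 0.825 = 0.9432225.
So the original stored energy was 10,672.14 ÷ 0.9432225 ≈ 11,314.55 mWh.

11,314.55 mWh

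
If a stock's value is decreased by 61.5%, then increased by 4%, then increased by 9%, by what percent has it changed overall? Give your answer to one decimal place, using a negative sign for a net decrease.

-56.4%

The combined multiplier is 0.385 × 1.04 × 1.09 = 0.436436.
That corresponds to a decrease of 56.4%.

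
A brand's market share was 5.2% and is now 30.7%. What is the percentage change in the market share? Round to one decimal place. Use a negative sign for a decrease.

The change is 30.7 − 5.2 = 25.5 percentage points.
Relative to the original 5.2%, that is 25.5 ÷ 5.2 ≈ 490.4%.

490.4%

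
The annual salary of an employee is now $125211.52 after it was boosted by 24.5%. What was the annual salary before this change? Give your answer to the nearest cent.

$100571.50

The overall multiplier applied was 1.245.
So the original annual salary was $125211.52 ÷ 1.245 ≈ $100571.50.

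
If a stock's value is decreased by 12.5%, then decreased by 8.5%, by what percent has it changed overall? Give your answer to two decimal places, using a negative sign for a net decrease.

A 12.5% decrease multiplies by 0.875.
Then an 8.5% decrease: 0.875 × 0.915 = 0.800625.
Overall factor 0.800625, i.e. -19.94%.

-19.94%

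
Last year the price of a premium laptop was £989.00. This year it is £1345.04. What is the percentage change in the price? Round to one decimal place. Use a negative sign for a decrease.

36.0%

Change: £1345.04 − £989.00 = £356.04.
Relative to the original: £356.04 ÷ £989.00 = 36.0%.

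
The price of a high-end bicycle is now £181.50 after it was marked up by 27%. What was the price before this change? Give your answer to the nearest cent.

The overall multiplier applied was 1.27.
So the original price was £181.50 ÷ 1.27 ≈ £142.91.

£142.91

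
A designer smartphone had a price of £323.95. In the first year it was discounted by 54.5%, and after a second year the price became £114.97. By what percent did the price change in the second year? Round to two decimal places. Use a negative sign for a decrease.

After the first year: £323.95 × 0.455 = £147.39725.
Second-year multiplier: £114.97 ÷ £147.39725 ≈ 0.780001.
That is a change of -22.00%.

-22.00%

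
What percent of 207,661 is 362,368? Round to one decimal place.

362,368 ÷ 207,661 ≈ 174.5%.

174.5%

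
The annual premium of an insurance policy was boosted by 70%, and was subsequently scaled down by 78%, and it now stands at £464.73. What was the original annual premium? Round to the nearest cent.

£1242.59

Undoing the 78% decrease: £464.73 ÷ 0.22 ≈ £2112.409091.
Undoing the 70% increase: £2112.409091 ÷ 1.7 ≈ £1242.59.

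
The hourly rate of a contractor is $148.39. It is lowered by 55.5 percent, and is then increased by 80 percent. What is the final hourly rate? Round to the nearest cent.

$118.86

Each change multiplies by a factor: 0.445 × 1.8 = 0.801.
$148.39 × 0.801 = $118.86039 ≈ $118.86.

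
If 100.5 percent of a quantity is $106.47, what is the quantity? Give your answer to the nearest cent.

$105.94

$106.47 ÷ 1.005 ≈ $105.94.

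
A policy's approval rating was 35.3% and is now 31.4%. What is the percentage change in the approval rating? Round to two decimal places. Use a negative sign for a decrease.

The change is 31.4 − 35.3 = -3.9 percentage points.
Relative to the original 35.3%, that is -3.9 ÷ 35.3 ≈ -11.05%.

-11.05%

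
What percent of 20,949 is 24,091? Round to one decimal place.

24,091 ÷ 20,949 ≈ 115.0%.

115.0%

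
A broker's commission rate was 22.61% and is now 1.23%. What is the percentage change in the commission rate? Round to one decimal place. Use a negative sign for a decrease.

The change is 1.23 − 22.61 = -21.38 percentage points.
Relative to the original 22.61%, that is -21.38 ÷ 22.61 ≈ -94.6%.

-94.6%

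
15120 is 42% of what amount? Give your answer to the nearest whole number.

15120 ÷ 0.42 = 36000.

36000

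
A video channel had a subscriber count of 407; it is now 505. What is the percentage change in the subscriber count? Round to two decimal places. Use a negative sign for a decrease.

24.08%

Change: 505 − 407 = 98.
Relative to the original: 98 ÷ 407 ≈ 24.08%.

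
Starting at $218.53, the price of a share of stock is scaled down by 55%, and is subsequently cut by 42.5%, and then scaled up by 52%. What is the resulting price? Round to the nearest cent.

Each change multiplies by a factor: 0.45 × 0.575 × 1.52 = 0.3933.
$218.53 × 0.3933 = $85.947849 ≈ $85.95.

$85.95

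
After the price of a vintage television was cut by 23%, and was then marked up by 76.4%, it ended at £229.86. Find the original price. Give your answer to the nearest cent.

The overall multiplier applied was 0.77 × 1.764 = 1.35828.
So the original price was £229.86 ÷ 1.35828 ≈ £169.23.

£169.23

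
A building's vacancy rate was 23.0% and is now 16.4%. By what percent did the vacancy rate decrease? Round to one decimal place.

The change is 16.4 − 23.0 = -6.6 percentage points.
Relative to the original 23.0%, that is -6.6 ÷ 23.0 ≈ -28.7%.
So the vacancy rate fell by 28.7%.

28.7%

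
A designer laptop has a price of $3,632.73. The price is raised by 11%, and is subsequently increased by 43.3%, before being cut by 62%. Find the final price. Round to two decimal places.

Apply the 11% increase: $3,632.73 × 1.11 = $4032.3303.
After the 43.3% increase: $4032.3303 × 1.433 = $5778.3293199.
After the 62% decrease: $5778.3293199 × 0.38 = $2195.765141562 ≈ $2,195.77.

$2,195.77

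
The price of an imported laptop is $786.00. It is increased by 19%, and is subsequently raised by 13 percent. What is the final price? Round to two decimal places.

$1056.93

Each change multiplies by a factor: 1.19 × 1.13 = 1.3447.
$786.00 × 1.3447 = $1056.9342 ≈ $1056.93.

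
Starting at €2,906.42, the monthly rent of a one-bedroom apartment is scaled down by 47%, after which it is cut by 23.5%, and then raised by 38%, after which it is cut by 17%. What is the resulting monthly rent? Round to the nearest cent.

€1,349.75

Each change multiplies by a factor: 0.53 × 0.765 × 1.38 × 0.83 = 0.46440243.
€2,906.42 × 0.46440243 = €1349.7485106006 ≈ €1,349.75.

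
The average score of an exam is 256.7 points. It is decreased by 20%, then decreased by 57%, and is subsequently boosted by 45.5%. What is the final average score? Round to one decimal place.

128.5 points

After the 20% decrease: 256.7 × 0.8 = 205.36.
After the 57% decrease: 205.36 × 0.43 = 88.3048.
Apply the 45.5% increase: 88.3048 × 1.455 = 128.483484 ≈ 128.5.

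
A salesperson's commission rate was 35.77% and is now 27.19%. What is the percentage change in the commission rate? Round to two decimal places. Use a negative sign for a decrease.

The change is 27.19 − 35.77 = -8.58 percentage points.
Relative to the original 35.77%, that is -8.58 ÷ 35.77 ≈ -23.99%.

-23.99%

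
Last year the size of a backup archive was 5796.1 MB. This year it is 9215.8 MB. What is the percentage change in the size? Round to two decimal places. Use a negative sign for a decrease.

Change: 9215.8 − 5796.1 = 3419.7.
Relative to the original: 3419.7 ÷ 5796.1 ≈ 59.00%.

59.00%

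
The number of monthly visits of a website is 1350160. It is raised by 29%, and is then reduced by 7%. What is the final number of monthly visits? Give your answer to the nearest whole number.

29% increase: 1350160 × 1.29 = 1741706.4.
After the 7% decrease: 1741706.4 × 0.93 = 1619786.952 ≈ 1619787.

1619787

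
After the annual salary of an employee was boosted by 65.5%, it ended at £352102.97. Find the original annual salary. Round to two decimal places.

£212751.04

The overall multiplier applied was 1.655.
So the original annual salary was £352102.97 ÷ 1.655 ≈ £212751.04.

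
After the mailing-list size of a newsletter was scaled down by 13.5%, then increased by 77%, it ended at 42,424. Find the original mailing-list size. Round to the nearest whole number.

27,709

Undoing the 77% increase: 42,424 ÷ 1.77 ≈ 23968.361582.
Undoing the 13.5% decrease: 23968.361582 ÷ 0.865 ≈ 27,709.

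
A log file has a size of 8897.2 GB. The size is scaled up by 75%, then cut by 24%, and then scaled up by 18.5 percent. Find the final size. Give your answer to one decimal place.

Each change multiplies by a factor: 1.75 × 0.76 × 1.185 = 1.57605.
8897.2 × 1.57605 = 14022.43206 ≈ 14022.4.

14022.4 GB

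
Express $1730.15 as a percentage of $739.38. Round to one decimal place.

$1730.15 ÷ $739.38 ≈ 234.0%.

234.0%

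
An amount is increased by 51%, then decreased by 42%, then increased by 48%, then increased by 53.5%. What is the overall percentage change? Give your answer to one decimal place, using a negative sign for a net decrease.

99.0%

The combined multiplier is 1.51 × 0.58 × 1.48 × 1.535 = 1.98964244.
That corresponds to an increase of 99.0%.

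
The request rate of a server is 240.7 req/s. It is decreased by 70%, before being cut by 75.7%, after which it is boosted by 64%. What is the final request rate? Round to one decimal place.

28.8 req/s

Each change multiplies by a factor: 0.3 × 0.243 × 1.64 = 0.119556.
240.7 × 0.119556 = 28.7771292 ≈ 28.8.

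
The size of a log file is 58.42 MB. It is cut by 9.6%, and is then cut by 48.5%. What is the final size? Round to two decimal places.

27.20 MB

Each change multiplies by a factor: 0.904 × 0.515 = 0.46556.
58.42 × 0.46556 = 27.1980152 ≈ 27.20.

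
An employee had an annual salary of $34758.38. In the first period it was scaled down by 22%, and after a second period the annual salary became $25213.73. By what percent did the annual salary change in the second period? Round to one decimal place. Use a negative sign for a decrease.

-7.0%

After the first period: $34758.38 × 0.78 = $27111.5364.
Second-period multiplier: $25213.73 ÷ $27111.5364 ≈ 0.93.
That is a change of -7.0%.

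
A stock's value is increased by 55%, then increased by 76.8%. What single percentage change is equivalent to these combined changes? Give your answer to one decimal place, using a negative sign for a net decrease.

The combined multiplier is 1.55 × 1.768 = 2.7404.
That corresponds to an increase of 174.0%.

174.0%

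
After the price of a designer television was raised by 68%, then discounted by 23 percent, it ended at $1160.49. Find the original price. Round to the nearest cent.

$897.10

The overall multiplier applied was 1.68 × 0.77 = 1.2936.
So the original price was $1160.49 ÷ 1.2936 ≈ $897.10.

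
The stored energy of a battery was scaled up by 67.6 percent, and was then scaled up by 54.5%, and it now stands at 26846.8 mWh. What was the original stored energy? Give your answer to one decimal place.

10367.9 mWh

Undoing the 54.5% increase: 26846.8 ÷ 1.545 ≈ 17376.569579.
Undoing the 67.6% increase: 17376.569579 ÷ 1.676 ≈ 10367.9 mWh.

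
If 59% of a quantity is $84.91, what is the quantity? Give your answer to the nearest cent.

$143.92

$84.91 ÷ 0.59 ≈ $143.92.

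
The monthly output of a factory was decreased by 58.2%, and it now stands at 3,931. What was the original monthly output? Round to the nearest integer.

9,404

The overall multiplier applied was 0.418.
So the original monthly output was 3,931 ÷ 0.418 ≈ 9,404.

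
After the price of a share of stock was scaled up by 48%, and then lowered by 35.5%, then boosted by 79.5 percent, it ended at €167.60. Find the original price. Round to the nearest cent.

The overall multiplier applied was 1.48 × 0.645 × 1.795 = 1.713507.
So the original price was €167.60 ÷ 1.713507 ≈ €97.81.

€97.81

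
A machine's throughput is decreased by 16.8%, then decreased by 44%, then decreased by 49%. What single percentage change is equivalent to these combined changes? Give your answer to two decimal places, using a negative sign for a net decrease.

-76.24%

The combined multiplier is 0.832 × 0.56 × 0.51 = 0.2376192.
That corresponds to a decrease of 76.24%.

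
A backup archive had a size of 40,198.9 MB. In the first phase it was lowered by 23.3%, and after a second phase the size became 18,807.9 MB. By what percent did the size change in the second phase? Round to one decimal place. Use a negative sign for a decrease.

After the first phase: 40,198.9 × 0.767 = 30832.5563.
Second-phase multiplier: 18,807.9 ÷ 30832.5563 ≈ 0.61.
That is a change of -39.0%.

-39.0%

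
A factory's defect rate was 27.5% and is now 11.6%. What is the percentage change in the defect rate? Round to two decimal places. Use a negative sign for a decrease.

The change is 11.6 − 27.5 = -15.9 percentage points.
Relative to the original 27.5%, that is -15.9 ÷ 27.5 ≈ -57.82%.

-57.82%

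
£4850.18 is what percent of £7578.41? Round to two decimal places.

£4850.18 ÷ £7578.41 ≈ 64.00%.

64.00%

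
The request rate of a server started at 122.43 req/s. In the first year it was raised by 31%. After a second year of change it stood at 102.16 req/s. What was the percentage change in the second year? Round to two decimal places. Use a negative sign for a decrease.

After the first year: 122.43 × 1.31 = 160.3833.
Second-year multiplier: 102.16 ÷ 160.3833 ≈ 0.636974.
That is a change of -36.30%.

-36.30%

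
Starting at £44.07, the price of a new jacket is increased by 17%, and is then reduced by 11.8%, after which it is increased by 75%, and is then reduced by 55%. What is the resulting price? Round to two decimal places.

Each change multiplies by a factor: 1.17 × 0.882 × 1.75 × 0.45 = 0.81265275.
£44.07 × 0.81265275 = £35.8136066925 ≈ £35.81.

£35.81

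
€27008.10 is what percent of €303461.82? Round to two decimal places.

€27008.10 ÷ €303461.82 ≈ 8.90%.

8.90%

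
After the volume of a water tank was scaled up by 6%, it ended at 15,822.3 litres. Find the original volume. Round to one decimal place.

The overall multiplier applied was 1.06.
So the original volume was 15,822.3 ÷ 1.06 ≈ 14,926.7 litres.

14,926.7 litres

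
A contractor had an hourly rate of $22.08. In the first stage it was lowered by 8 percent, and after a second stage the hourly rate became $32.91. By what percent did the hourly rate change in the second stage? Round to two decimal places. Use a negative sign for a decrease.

62.01%

After the first stage: $22.08 × 0.92 = $20.3136.
Second-stage multiplier: $32.91 ÷ $20.3136 ≈ 1.620097.
That is a change of 62.01%.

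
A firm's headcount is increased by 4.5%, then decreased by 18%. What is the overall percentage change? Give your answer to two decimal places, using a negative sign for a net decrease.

-14.31%

A 4.5% increase multiplies by 1.045.
Then an 18% decrease: 1.045 × 0.82 = 0.8569.
Overall factor 0.8569, i.e. -14.31%.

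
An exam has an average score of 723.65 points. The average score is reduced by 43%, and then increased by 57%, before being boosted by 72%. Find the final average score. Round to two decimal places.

1113.86 points

After the 43% decrease: 723.65 × 0.57 = 412.4805.
Apply the 57% increase: 412.4805 × 1.57 = 647.594385.
72% increase: 647.594385 × 1.72 = 1113.8623422 ≈ 1113.86.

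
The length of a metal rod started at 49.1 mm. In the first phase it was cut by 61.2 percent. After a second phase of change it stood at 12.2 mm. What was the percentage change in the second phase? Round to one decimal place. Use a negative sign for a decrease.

-36.0%

After the first phase: 49.1 × 0.388 = 19.0508.
Second-phase multiplier: 12.2 ÷ 19.0508 ≈ 0.64039.
That is a change of -36.0%.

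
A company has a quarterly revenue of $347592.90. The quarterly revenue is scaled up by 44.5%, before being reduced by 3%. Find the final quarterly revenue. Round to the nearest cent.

44.5% increase: $347592.90 × 1.445 = $502271.7405.
3% decrease: $502271.7405 × 0.97 = $487203.588285 ≈ $487203.59.

$487203.59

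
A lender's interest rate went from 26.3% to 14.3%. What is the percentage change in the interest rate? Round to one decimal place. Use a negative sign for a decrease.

-45.6%

The change is 14.3 − 26.3 = -12.0 percentage points.
Relative to the original 26.3%, that is -12.0 ÷ 26.3 ≈ -45.6%.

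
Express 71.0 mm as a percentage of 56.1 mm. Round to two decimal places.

71.0 mm ÷ 56.1 mm ≈ 126.56%.

126.56%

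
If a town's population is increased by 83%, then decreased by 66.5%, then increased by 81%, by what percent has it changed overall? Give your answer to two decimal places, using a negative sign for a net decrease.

10.96%

The combined multiplier is 1.83 × 0.335 × 1.81 = 1.1096205.
That corresponds to an increase of 10.96%.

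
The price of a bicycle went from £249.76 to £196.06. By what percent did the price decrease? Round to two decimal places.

21.50%

Change: £196.06 − £249.76 = -£53.70.
Relative to the original: -£53.70 ÷ £249.76 ≈ -21.50%.
So the price decreased by 21.50%.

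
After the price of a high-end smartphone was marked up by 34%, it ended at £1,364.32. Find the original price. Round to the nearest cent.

The overall multiplier applied was 1.34.
So the original price was £1,364.32 ÷ 1.34 ≈ £1,018.15.

£1,018.15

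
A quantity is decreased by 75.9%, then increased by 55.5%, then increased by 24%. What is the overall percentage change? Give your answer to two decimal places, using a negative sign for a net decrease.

A 75.9% decrease multiplies by 0.241.
Then a 55.5% increase: 0.241 × 1.555 = 0.374755.
Then a 24% increase: 0.374755 × 1.24 = 0.4646962.
Overall factor 0.4646962, i.e. -53.53%.

-53.53%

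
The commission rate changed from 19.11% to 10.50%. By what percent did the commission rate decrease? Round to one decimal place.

The change is 10.50 − 19.11 = -8.61 percentage points.
Relative to the original 19.11%, that is -8.61 ÷ 19.11 ≈ -45.1%.
So the commission rate fell by 45.1%.

45.1%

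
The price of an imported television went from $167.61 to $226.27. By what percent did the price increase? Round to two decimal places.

35.00%

Change: $226.27 − $167.61 = $58.66.
Relative to the original: $58.66 ÷ $167.61 ≈ 35.00%.
So the price increased by 35.00%.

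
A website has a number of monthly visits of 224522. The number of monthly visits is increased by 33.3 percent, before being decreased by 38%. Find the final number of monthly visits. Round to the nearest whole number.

185558

Apply the 33.3% increase: 224522 × 1.333 = 299287.826.
Apply the 38% decrease: 299287.826 × 0.62 = 185558.45212 ≈ 185558.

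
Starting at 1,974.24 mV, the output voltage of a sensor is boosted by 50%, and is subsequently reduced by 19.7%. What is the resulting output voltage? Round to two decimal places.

Each change multiplies by a factor: 1.5 × 0.803 = 1.2045.
1,974.24 × 1.2045 = 2377.97208 ≈ 2,377.97.

2,377.97 mV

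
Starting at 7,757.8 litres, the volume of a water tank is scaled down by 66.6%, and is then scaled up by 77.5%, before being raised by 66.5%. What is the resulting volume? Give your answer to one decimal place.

Each change multiplies by a factor: 0.334 × 1.775 × 1.665 = 0.98709525.
7,757.8 × 0.98709525 = 7657.68753045 ≈ 7,657.7.

7,657.7 litres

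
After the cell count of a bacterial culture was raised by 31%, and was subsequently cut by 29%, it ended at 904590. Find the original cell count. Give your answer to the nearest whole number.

Undoing the 29% decrease: 904590 ÷ 0.71 ≈ 1274070.422535.
Undoing the 31% increase: 1274070.422535 ÷ 1.31 ≈ 972573.

972573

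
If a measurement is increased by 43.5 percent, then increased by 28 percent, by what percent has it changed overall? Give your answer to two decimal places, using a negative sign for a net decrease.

The combined multiplier is 1.435 × 1.28 = 1.8368.
That corresponds to an increase of 83.68%.

83.68%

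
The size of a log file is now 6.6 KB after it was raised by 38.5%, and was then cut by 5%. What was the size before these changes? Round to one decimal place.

5.0 KB

The overall multiplier applied was 1.385 × 0.95 = 1.31575.
So the original size was 6.6 ÷ 1.31575 ≈ 5.0 KB.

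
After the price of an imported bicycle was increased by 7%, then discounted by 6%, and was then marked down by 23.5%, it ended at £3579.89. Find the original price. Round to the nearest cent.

£4652.61

The overall multiplier applied was 1.07 × 0.94 × 0.765 = 0.769437.
So the original price was £3579.89 ÷ 0.769437 ≈ £4652.61.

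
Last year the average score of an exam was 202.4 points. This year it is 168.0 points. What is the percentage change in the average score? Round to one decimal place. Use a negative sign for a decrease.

-17.0%

Change: 168.0 − 202.4 = -34.4.
Relative to the original: -34.4 ÷ 202.4 ≈ -17.0%.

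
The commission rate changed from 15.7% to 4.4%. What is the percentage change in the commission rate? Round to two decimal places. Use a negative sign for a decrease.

The change is 4.4 − 15.7 = -11.3 percentage points.
Relative to the original 15.7%, that is -11.3 ÷ 15.7 ≈ -71.97%.

-71.97%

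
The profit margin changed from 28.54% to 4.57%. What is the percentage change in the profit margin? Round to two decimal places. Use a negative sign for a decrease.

-83.99%

The change is 4.57 − 28.54 = -23.97 percentage points.
Relative to the original 28.54%, that is -23.97 ÷ 28.54 ≈ -83.99%.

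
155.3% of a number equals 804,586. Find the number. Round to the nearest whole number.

518,085

804,586 ÷ 1.553 ≈ 518,085.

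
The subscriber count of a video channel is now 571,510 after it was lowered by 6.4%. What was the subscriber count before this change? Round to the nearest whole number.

610,588

The overall multiplier applied was 0.936.
So the original subscriber count was 571,510 ÷ 0.936 ≈ 610,588.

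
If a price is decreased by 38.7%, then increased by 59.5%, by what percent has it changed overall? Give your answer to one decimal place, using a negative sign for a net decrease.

-2.2%

A 38.7% decrease multiplies by 0.613.
Then a 59.5% increase: 0.613 × 1.595 = 0.977735.
Overall factor 0.977735, i.e. -2.2%.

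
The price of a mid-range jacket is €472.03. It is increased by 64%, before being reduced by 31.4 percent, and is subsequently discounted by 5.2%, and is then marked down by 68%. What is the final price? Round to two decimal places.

€161.10

Each change multiplies by a factor: 1.64 × 0.686 × 0.948 × 0.32 = 0.3412921344.
€472.03 × 0.3412921344 = €161.100126200832 ≈ €161.10.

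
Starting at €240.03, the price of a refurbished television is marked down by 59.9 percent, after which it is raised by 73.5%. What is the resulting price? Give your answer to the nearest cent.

€167.00

After the 59.9% decrease: €240.03 × 0.401 = €96.25203.
73.5% increase: €96.25203 × 1.735 = €166.99727205 ≈ €167.00.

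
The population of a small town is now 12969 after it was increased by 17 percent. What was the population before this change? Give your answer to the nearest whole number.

11085

The overall multiplier applied was 1.17.
So the original population was 12969 ÷ 1.17 ≈ 11085.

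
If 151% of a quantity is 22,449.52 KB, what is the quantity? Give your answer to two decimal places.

22,449.52 KB ÷ 1.51 ≈ 14,867.23 KB.

14,867.23 KB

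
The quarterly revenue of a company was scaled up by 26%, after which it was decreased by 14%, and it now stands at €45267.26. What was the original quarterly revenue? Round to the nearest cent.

The overall multiplier applied was 1.26 × 0.86 = 1.0836.
So the original quarterly revenue was €45267.26 ÷ 1.0836 ≈ €41774.88.

€41774.88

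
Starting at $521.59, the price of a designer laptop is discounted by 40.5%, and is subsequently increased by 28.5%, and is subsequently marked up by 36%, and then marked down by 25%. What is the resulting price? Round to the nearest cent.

After the 40.5% decrease: $521.59 × 0.595 = $310.34605.
Apply the 28.5% increase: $310.34605 × 1.285 = $398.79467425.
Apply the 36% increase: $398.79467425 × 1.36 = $542.36075698.
Apply the 25% decrease: $542.36075698 × 0.75 = $406.770567735 ≈ $406.77.

$406.77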